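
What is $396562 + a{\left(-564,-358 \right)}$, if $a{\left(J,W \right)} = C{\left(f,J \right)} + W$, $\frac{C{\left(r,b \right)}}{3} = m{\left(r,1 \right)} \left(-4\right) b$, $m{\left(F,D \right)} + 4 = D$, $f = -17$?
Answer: $375900$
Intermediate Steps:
$m{\left(F,D \right)} = -4 + D$
$C{\left(r,b \right)} = 36 b$ ($C{\left(r,b \right)} = 3 \left(-4 + 1\right) \left(-4\right) b = 3 \left(-3\right) \left(-4\right) b = 3 \cdot 12 b = 36 b$)
$a{\left(J,W \right)} = W + 36 J$ ($a{\left(J,W \right)} = 36 J + W = W + 36 J$)
$396562 + a{\left(-564,-358 \right)} = 396562 + \left(-358 + 36 \left(-564\right)\right) = 396562 - 20662 = 375900$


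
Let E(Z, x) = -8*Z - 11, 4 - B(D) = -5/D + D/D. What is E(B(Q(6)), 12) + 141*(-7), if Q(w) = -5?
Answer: -1014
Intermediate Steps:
B(D) = 3 + 5/D (B(D) = 4 - (-5/D + D/D) = 4 - (-5/D + 1) = 4 - (1 - 5/D) = 4 + (-1 + 5/D) = 3 + 5/D)
E(Z, x) = -11 - 8*Z
E(B(Q(6)), 12) + 141*(-7) = (-11 - 8*(3 + 5/(-5))) + 141*(-7) = (-11 - 8*(3 + 5*(-1/5))) - 987 = (-11 - 8*(3 - 1)) - 987 = (-11 - 8*2) - 987 = (-11 - 16) - 987 = -27 - 987 = -1014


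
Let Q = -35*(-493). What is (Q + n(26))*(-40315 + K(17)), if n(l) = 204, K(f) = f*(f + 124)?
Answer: -662010362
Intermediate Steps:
K(f) = f*(124 + f)
Q = 17255
(Q + n(26))*(-40315 + K(17)) = (17255 + 204)*(-40315 + 17*(124 + 17)) = 17459*(-40315 + 17*141) = 17459*(-40315 + 2397) = 17459*(-37918) = -662010362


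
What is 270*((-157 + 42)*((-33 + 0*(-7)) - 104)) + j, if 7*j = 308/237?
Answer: 1008162494/237 ≈ 4.2538e+6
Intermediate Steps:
j = 44/237 (j = (308/237)/7 = (308*(1/237))/7 = (1/7)*(308/237) = 44/237 ≈ 0.18565)
270*((-157 + 42)*((-33 + 0*(-7)) - 104)) + j = 270*((-157 + 42)*((-33 + 0*(-7)) - 104)) + 44/237 = 270*(-115*((-33 + 0) - 104)) + 44/237 = 270*(-115*(-33 - 104)) + 44/237 = 270*(-115*(-137)) + 44/237 = 270*15755 + 44/237 = 4253850 + 44/237 = 1008162494/237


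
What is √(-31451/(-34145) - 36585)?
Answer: I*√42652683405230/34145 ≈ 191.27*I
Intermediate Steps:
√(-31451/(-34145) - 36585) = √(-31451*(-1/34145) - 36585) = √(31451/34145 - 36585) = √(-1249163374/34145) = I*√42652683405230/34145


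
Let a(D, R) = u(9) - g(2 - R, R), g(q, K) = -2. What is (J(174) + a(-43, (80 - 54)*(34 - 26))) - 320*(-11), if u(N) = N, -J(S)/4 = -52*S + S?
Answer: 39027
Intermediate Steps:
J(S) = 204*S (J(S) = -4*(-52*S + S) = -(-204)*S = 204*S)
a(D, R) = 11 (a(D, R) = 9 - 1*(-2) = 9 + 2 = 11)
(J(174) + a(-43, (80 - 54)*(34 - 26))) - 320*(-11) = (204*174 + 11) - 320*(-11) = (35496 + 11) + 3520 = 35507 + 3520 = 39027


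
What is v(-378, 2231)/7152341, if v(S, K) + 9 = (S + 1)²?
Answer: 7480/376439 ≈ 0.019870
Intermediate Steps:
v(S, K) = -9 + (1 + S)² (v(S, K) = -9 + (S + 1)² = -9 + (1 + S)²)
v(-378, 2231)/7152341 = (-9 + (1 - 378)²)/7152341 = (-9 + (-377)²)*(1/7152341) = (-9 + 142129)*(1/7152341) = 142120*(1/7152341) = 7480/376439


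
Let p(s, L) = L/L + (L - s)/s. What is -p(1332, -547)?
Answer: 547/1332 ≈ 0.41066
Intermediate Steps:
p(s, L) = 1 + (L - s)/s
-p(1332, -547) = -(-547)/1332 = -1*(-547/1332) = 547/1332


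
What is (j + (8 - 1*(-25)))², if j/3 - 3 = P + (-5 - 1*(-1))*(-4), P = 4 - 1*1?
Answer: 9801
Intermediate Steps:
P = 3 (P = 4 - 1 = 3)
j = 66 (j = 9 + 3*(3 + (-5 - 1*(-1))*(-4)) = 9 + 3*(3 + (-5 + 1)*(-4)) = 9 + 3*(3 - 4*(-4)) = 9 + 3*(3 + 16) = 9 + 3*19 = 9 + 57 = 66)
(j + (8 - 1*(-25)))² = (66 + (8 - 1*(-25)))² = (66 + (8 + 25))² = (66 + 33)² = 99² = 9801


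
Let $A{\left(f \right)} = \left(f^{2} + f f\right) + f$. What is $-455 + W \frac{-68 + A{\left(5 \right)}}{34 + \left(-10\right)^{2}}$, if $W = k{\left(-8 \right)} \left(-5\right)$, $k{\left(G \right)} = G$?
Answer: $- \frac{30745}{67} \approx -458.88$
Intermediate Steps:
$A{\left(f \right)} = f + 2 f^{2}$ ($A{\left(f \right)} = \left(f^{2} + f^{2}\right) + f = 2 f^{2} + f = f + 2 f^{2}$)
$W = 40$ ($W = \left(-8\right) \left(-5\right) = 40$)
$-455 + W \frac{-68 + A{\left(5 \right)}}{34 + \left(-10\right)^{2}} = -455 + 40 \frac{-68 + 5 \left(1 + 2 \cdot 5\right)}{34 + \left(-10\right)^{2}} = -455 + 40 \frac{-68 + 5 \left(1 + 10\right)}{34 + 100} = -455 + 40 \frac{-68 + 5 \cdot 11}{134} = -455 + 40 \left(-68 + 55\right) \frac{1}{134} = -455 + 40 \left(\left(-13\right) \frac{1}{134}\right) = -455 + 40 \left(- \frac{13}{134}\right) = -455 - \frac{260}{67} = - \frac{30745}{67}$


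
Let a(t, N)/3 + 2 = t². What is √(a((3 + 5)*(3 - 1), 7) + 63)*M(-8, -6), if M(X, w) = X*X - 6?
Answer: 290*√33 ≈ 1665.9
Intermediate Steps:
M(X, w) = -6 + X² (M(X, w) = X² - 6 = -6 + X²)
a(t, N) = -6 + 3*t²
√(a((3 + 5)*(3 - 1), 7) + 63)*M(-8, -6) = √((-6 + 3*((3 + 5)*(3 - 1))²) + 63)*(-6 + (-8)²) = √((-6 + 3*(8*2)²) + 63)*(-6 + 64) = √((-6 + 3*16²) + 63)*58 = √((-6 + 3*256) + 63)*58 = √((-6 + 768) + 63)*58 = √(762 + 63)*58 = √825*58 = (5*√33)*58 = 290*√33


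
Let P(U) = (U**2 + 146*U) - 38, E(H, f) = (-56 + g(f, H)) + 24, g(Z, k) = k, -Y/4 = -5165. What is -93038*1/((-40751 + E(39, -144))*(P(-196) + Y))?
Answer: 4229/56341544 ≈ 7.5060e-5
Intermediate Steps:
Y = 20660 (Y = -4*(-5165) = 20660)
E(H, f) = -32 + H (E(H, f) = (-56 + H) + 24 = -32 + H)
P(U) = -38 + U**2 + 146*U
-93038*1/((-40751 + E(39, -144))*(P(-196) + Y)) = -93038*1/((-40751 + (-32 + 39))*((-38 + (-196)**2 + 146*(-196)) + 20660)) = -93038*1/((-40751 + 7)*((-38 + 38416 - 28616) + 20660)) = -93038*(-1/(40744*(9762 + 20660))) = -93038/(30422*(-40744)) = -93038/(-1239513968) = -93038*(-1/1239513968) = 4229/56341544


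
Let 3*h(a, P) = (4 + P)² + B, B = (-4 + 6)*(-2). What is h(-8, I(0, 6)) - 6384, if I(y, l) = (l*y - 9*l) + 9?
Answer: -5825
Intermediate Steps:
I(y, l) = 9 - 9*l + l*y (I(y, l) = (-9*l + l*y) + 9 = 9 - 9*l + l*y)
B = -4 (B = 2*(-2) = -4)
h(a, P) = -4/3 + (4 + P)²/3 (h(a, P) = ((4 + P)² - 4)/3 = (-4 + (4 + P)²)/3 = -4/3 + (4 + P)²/3)
h(-8, I(0, 6)) - 6384 = (-4/3 + (4 + (9 - 9*6 + 6*0))²/3) - 6384 = (-4/3 + (4 + (9 - 54 + 0))²/3) - 6384 = (-4/3 + (4 - 45)²/3) - 6384 = (-4/3 + (⅓)*(-41)²) - 6384 = (-4/3 + (⅓)*1681) - 6384 = (-4/3 + 1681/3) - 6384 = 559 - 6384 = -5825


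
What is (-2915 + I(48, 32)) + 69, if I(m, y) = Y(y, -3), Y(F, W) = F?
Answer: -2814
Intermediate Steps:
I(m, y) = y
(-2915 + I(48, 32)) + 69 = (-2915 + 32) + 69 = -2883 + 69 = -2814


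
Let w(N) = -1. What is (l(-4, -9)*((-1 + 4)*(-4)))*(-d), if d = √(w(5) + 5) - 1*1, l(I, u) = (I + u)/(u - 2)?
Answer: 156/11 ≈ 14.182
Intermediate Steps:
l(I, u) = (I + u)/(-2 + u)
d = 1 (d = √(-1 + 5) - 1*1 = √4 - 1 = 2 - 1 = 1)
(l(-4, -9)*((-1 + 4)*(-4)))*(-d) = (((-4 - 9)/(-2 - 9))*((-1 + 4)*(-4)))*(-1*1) = ((-13/(-11))*(3*(-4)))*(-1) = (-1/11*(-13)*(-12))*(-1) = ((13/11)*(-12))*(-1) = -156/11*(-1) = 156/11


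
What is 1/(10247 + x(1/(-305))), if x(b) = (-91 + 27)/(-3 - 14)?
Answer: 17/174263 ≈ 9.7554e-5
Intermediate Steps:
x(b) = 64/17 (x(b) = -64/(-17) = -64*(-1/17) = 64/17)
1/(10247 + x(1/(-305))) = 1/(10247 + 64/17) = 1/(174263/17) = 17/174263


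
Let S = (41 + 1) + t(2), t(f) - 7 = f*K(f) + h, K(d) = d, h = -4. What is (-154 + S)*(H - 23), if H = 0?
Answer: 2415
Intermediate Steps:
t(f) = 3 + f**2 (t(f) = 7 + (f*f - 4) = 7 + (f**2 - 4) = 7 + (-4 + f**2) = 3 + f**2)
S = 49 (S = (41 + 1) + (3 + 2**2) = 42 + (3 + 4) = 42 + 7 = 49)
(-154 + S)*(H - 23) = (-154 + 49)*(0 - 23) = -105*(-23) = 2415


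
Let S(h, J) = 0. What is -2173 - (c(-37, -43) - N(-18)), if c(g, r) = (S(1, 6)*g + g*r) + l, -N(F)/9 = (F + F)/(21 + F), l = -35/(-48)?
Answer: -175523/48 ≈ -3656.7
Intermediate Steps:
l = 35/48 (l = -35*(-1/48) = 35/48 ≈ 0.72917)
N(F) = -18*F/(21 + F) (N(F) = -9*(F + F)/(21 + F) = -9*2*F/(21 + F) = -18*F/(21 + F))
c(g, r) = 35/48 + g*r (c(g, r) = (0*g + g*r) + 35/48 = (0 + g*r) + 35/48 = g*r + 35/48 = 35/48 + g*r)
-2173 - (c(-37, -43) - N(-18)) = -2173 - ((35/48 - 37*(-43)) - (-18)*(-18)/(21 - 18)) = -2173 - ((35/48 + 1591) - (-18)*(-18)/3) = -2173 - (76403/48 - (-18)*(-18)/3) = -2173 - (76403/48 - 1*108) = -2173 - (76403/48 - 108) = -2173 - 1*71219/48 = -2173 - 71219/48 = -175523/48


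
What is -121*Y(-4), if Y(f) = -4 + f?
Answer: 968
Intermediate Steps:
-121*Y(-4) = -121*(-4 - 4) = -121*(-8) = 968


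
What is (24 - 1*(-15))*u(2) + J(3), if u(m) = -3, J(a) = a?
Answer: -114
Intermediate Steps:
(24 - 1*(-15))*u(2) + J(3) = (24 - 1*(-15))*(-3) + 3 = (24 + 15)*(-3) + 3 = 39*(-3) + 3 = -117 + 3 = -114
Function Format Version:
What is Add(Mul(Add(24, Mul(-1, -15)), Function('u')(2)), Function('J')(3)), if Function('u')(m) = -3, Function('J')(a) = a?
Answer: -114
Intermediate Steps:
Add(Mul(Add(24, Mul(-1, -15)), Function('u')(2)), Function('J')(3)) = Add(Mul(Add(24, Mul(-1, -15)), -3), 3) = Add(Mul(Add(24, 15), -3), 3) = Add(Mul(39, -3), 3) = Add(-117, 3) = -114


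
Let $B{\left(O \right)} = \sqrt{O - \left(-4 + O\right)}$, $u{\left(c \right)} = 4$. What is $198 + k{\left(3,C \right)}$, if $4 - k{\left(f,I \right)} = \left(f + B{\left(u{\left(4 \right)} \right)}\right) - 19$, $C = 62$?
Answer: $216$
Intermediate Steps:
$B{\left(O \right)} = 2$ ($B{\left(O \right)} = \sqrt{4} = 2$)
$k{\left(f,I \right)} = 21 - f$ ($k{\left(f,I \right)} = 4 - \left(\left(f + 2\right) - 19\right) = 4 - \left(\left(2 + f\right) - 19\right) = 4 - \left(-17 + f\right) = 21 - f$)
$198 + k{\left(3,C \right)} = 198 + \left(21 - 3\right) = 198 + 18 = 216$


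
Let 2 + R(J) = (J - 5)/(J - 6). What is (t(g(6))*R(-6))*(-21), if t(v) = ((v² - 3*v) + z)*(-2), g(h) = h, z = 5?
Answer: -2093/2 ≈ -1046.5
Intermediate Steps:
R(J) = -2 + (-5 + J)/(-6 + J) (R(J) = -2 + (J - 5)/(J - 6) = -2 + (-5 + J)/(-6 + J))
t(v) = -10 - 2*v² + 6*v (t(v) = ((v² - 3*v) + 5)*(-2) = (5 + v² - 3*v)*(-2) = -10 - 2*v² + 6*v)
(t(g(6))*R(-6))*(-21) = ((-10 - 2*6² + 6*6)*((7 - 1*(-6))/(-6 - 6)))*(-21) = ((-10 - 2*36 + 36)*((7 + 6)/(-12)))*(-21) = ((-10 - 72 + 36)*(-1/12*13))*(-21) = -46*(-13/12)*(-21) = (299/6)*(-21) = -2093/2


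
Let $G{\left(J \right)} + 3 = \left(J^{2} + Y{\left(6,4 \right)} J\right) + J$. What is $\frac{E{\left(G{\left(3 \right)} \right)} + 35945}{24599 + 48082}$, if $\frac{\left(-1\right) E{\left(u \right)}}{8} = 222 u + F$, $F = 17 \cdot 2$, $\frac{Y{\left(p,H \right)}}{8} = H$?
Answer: $- \frac{50269}{24227} \approx -2.0749$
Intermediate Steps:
$Y{\left(p,H \right)} = 8 H$
$F = 34$
$G{\left(J \right)} = -3 + J^{2} + 33 J$ ($G{\left(J \right)} = -3 + \left(\left(J^{2} + 8 \cdot 4 J\right) + J\right) = -3 + \left(\left(J^{2} + 32 J\right) + J\right) = -3 + \left(J^{2} + 33 J\right) = -3 + J^{2} + 33 J$)
$E{\left(u \right)} = -272 - 1776 u$ ($E{\left(u \right)} = - 8 \left(222 u + 34\right) = - 8 \left(34 + 222 u\right) = -272 - 1776 u$)
$\frac{E{\left(G{\left(3 \right)} \right)} + 35945}{24599 + 48082} = \frac{\left(-272 - 1776 \left(-3 + 3^{2} + 33 \cdot 3\right)\right) + 35945}{24599 + 48082} = \frac{\left(-272 - 1776 \left(-3 + 9 + 99\right)\right) + 35945}{72681} = \left(\left(-272 - 186480\right) + 35945\right) \frac{1}{72681} = \left(-186752 + 35945\right) \frac{1}{72681} = \left(-150807\right) \frac{1}{72681} = - \frac{50269}{24227}$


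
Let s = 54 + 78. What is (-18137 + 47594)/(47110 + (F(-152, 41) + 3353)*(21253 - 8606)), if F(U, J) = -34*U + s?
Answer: 9819/36493867 ≈ 0.00026906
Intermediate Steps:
s = 132
F(U, J) = 132 - 34*U (F(U, J) = -34*U + 132 = 132 - 34*U)
(-18137 + 47594)/(47110 + (F(-152, 41) + 3353)*(21253 - 8606)) = (-18137 + 47594)/(47110 + ((132 - 34*(-152)) + 3353)*(21253 - 8606)) = 29457/(47110 + ((132 + 5168) + 3353)*12647) = 29457/(47110 + (5300 + 3353)*12647) = 29457/(47110 + 8653*12647) = 29457/(47110 + 109434491) = 29457/109481601 = 29457*(1/109481601) = 9819/36493867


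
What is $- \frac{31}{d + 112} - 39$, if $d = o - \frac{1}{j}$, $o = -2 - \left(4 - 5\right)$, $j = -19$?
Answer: $- \frac{82879}{2110} \approx -39.279$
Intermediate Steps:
$o = -1$ ($o = -2 - -1 = -2 + 1 = -1$)
$d = - \frac{18}{19}$ ($d = -1 - \frac{1}{-19} = -1 - - \frac{1}{19} = -1 + \frac{1}{19} = - \frac{18}{19} \approx -0.94737$)
$- \frac{31}{d + 112} - 39 = - \frac{31}{- \frac{18}{19} + 112} - 39 = - \frac{31}{\frac{2110}{19}} - 39 = \left(-31\right) \frac{19}{2110} - 39 = - \frac{589}{2110} - 39 = - \frac{82879}{2110}$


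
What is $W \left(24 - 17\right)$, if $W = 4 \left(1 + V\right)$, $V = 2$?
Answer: $84$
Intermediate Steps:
$W = 12$ ($W = 4 \left(1 + 2\right) = 4 \cdot 3 = 12$)
$W \left(24 - 17\right) = 12 \left(24 - 17\right) = 12 \cdot 7 = 84$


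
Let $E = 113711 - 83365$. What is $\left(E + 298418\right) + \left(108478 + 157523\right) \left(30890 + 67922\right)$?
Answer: $26284419576$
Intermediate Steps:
$E = 30346$ ($E = 113711 - 83365 = 30346$)
$\left(E + 298418\right) + \left(108478 + 157523\right) \left(30890 + 67922\right) = \left(30346 + 298418\right) + \left(108478 + 157523\right) \left(30890 + 67922\right) = 328764 + 266001 \cdot 98812 = 328764 + 26284090812 = 26284419576$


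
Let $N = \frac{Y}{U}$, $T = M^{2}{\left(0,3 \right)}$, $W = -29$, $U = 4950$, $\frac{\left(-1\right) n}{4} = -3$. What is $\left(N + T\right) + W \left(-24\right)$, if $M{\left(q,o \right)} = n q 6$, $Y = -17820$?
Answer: $\frac{3462}{5} \approx 692.4$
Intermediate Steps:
$n = 12$ ($n = \left(-4\right) \left(-3\right) = 12$)
$M{\left(q,o \right)} = 72 q$ ($M{\left(q,o \right)} = 12 q 6 = 72 q$)
$T = 0$ ($T = \left(72 \cdot 0\right)^{2} = 0^{2} = 0$)
$N = - \frac{18}{5}$ ($N = - \frac{17820}{4950} = \left(-17820\right) \frac{1}{4950} = - \frac{18}{5} \approx -3.6$)
$\left(N + T\right) + W \left(-24\right) = \left(- \frac{18}{5} + 0\right) - -696 = - \frac{18}{5} + 696 = \frac{3462}{5}$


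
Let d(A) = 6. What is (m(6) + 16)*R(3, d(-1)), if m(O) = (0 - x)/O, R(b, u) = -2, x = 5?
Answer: -91/3 ≈ -30.333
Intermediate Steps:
m(O) = -5/O (m(O) = (0 - 1*5)/O = (0 - 5)/O = -5/O)
(m(6) + 16)*R(3, d(-1)) = (-5/6 + 16)*(-2) = (91/6)*(-2) = -91/3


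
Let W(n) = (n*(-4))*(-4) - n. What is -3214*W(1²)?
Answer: -48210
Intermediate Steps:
W(n) = 15*n (W(n) = -4*n*(-4) - n = 16*n - n = 15*n)
-3214*W(1²) = -48210*1² = -48210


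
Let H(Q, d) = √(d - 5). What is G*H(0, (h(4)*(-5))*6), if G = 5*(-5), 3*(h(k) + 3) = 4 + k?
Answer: -25*√5 ≈ -55.902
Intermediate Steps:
h(k) = -5/3 + k/3 (h(k) = -3 + (4 + k)/3 = -3 + (4/3 + k/3) = -5/3 + k/3)
H(Q, d) = √(-5 + d)
G = -25
G*H(0, (h(4)*(-5))*6) = -25*√(-5 + ((-5/3 + (⅓)*4)*(-5))*6) = -25*√(-5 + ((-5/3 + 4/3)*(-5))*6) = -25*√(-5 - ⅓*(-5)*6) = -25*√(-5 + (5/3)*6) = -25*√(-5 + 10) = -25*√5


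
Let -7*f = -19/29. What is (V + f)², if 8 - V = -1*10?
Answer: 13490929/41209 ≈ 327.38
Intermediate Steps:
f = 19/203 (f = -(-19)/(7*29) = -⅐*(-19/29) = 19/203 ≈ 0.093596)
V = 18 (V = 8 - (-1)*10 = 8 - 1*(-10) = 8 + 10 = 18)
(V + f)² = (18 + 19/203)² = (3673/203)² = 13490929/41209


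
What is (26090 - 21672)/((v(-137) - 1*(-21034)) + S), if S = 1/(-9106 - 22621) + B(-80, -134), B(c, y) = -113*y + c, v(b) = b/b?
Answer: 70084943/572624759 ≈ 0.12239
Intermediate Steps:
v(b) = 1
B(c, y) = c - 113*y
S = 477872073/31727 (S = 1/(-9106 - 22621) + (-80 - 113*(-134)) = 1/(-31727) + (-80 + 15142) = -1/31727 + 15062 = 477872073/31727 ≈ 15062.)
(26090 - 21672)/((v(-137) - 1*(-21034)) + S) = (26090 - 21672)/((1 - 1*(-21034)) + 477872073/31727) = 4418/((1 + 21034) + 477872073/31727) = 4418/(21035 + 477872073/31727) = 4418/(1145249518/31727) = 4418*(31727/1145249518) = 70084943/572624759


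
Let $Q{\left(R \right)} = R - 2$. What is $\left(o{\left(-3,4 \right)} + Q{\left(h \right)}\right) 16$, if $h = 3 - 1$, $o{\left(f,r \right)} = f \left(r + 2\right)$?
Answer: $-288$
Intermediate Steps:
$o{\left(f,r \right)} = f \left(2 + r\right)$
$h = 2$
$Q{\left(R \right)} = -2 + R$
$\left(o{\left(-3,4 \right)} + Q{\left(h \right)}\right) 16 = \left(- 3 \left(2 + 4\right) + \left(-2 + 2\right)\right) 16 = \left(\left(-3\right) 6 + 0\right) 16 = \left(-18 + 0\right) 16 = \left(-18\right) 16 = -288$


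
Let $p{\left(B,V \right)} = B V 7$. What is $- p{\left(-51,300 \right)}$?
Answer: $107100$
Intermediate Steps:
$p{\left(B,V \right)} = 7 B V$
$- p{\left(-51,300 \right)} = - 7 \left(-51\right) 300 = \left(-1\right) \left(-107100\right) = 107100$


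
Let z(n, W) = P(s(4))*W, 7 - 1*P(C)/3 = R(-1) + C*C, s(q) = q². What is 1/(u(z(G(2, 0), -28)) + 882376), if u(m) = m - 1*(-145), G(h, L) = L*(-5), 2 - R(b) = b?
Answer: 1/903689 ≈ 1.1066e-6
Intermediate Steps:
R(b) = 2 - b
G(h, L) = -5*L
P(C) = 12 - 3*C² (P(C) = 21 - 3*((2 - 1*(-1)) + C*C) = 21 - 3*((2 + 1) + C²) = 21 - 3*(3 + C²) = 21 + (-9 - 3*C²) = 12 - 3*C²)
z(n, W) = -756*W (z(n, W) = (12 - 3*(4²)²)*W = (12 - 3*16²)*W = (12 - 3*256)*W = (12 - 768)*W = -756*W)
u(m) = 145 + m (u(m) = m + 145 = 145 + m)
1/(u(z(G(2, 0), -28)) + 882376) = 1/((145 - 756*(-28)) + 882376) = 1/((145 + 21168) + 882376) = 1/(21313 + 882376) = 1/903689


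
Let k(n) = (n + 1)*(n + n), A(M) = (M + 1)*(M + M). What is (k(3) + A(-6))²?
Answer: 7056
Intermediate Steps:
A(M) = 2*M*(1 + M) (A(M) = (1 + M)*(2*M) = 2*M*(1 + M))
k(n) = 2*n*(1 + n) (k(n) = (1 + n)*(2*n) = 2*n*(1 + n))
(k(3) + A(-6))² = (2*3*(1 + 3) + 2*(-6)*(1 - 6))² = (2*3*4 + 2*(-6)*(-5))² = (24 + 60)² = 84² = 7056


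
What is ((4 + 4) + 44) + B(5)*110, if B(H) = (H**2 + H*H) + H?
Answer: 6102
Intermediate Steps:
B(H) = H + 2*H**2 (B(H) = (H**2 + H**2) + H = 2*H**2 + H = H + 2*H**2)
((4 + 4) + 44) + B(5)*110 = ((4 + 4) + 44) + (5*(1 + 2*5))*110 = (8 + 44) + (5*(1 + 10))*110 = 52 + (5*11)*110 = 52 + 55*110 = 52 + 6050 = 6102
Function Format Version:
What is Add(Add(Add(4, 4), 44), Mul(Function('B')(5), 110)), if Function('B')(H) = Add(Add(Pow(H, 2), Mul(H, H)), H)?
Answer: 6102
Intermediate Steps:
Function('B')(H) = Add(H, Mul(2, Pow(H, 2))) (Function('B')(H) = Add(Add(Pow(H, 2), Pow(H, 2)), H) = Add(Mul(2, Pow(H, 2)), H) = Add(H, Mul(2, Pow(H, 2))))
Add(Add(Add(4, 4), 44), Mul(Function('B')(5), 110)) = Add(Add(Add(4, 4), 44), Mul(Mul(5, Add(1, Mul(2, 5))), 110)) = Add(Add(8, 44), Mul(Mul(5, Add(1, 10)), 110)) = Add(52, Mul(Mul(5, 11), 110)) = Add(52, Mul(55, 110)) = Add(52, 6050) = 6102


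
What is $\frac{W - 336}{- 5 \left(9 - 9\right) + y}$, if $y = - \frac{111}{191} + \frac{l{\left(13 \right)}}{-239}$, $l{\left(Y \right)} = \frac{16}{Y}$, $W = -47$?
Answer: $\frac{227286371}{347933} \approx 653.25$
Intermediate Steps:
$y = - \frac{347933}{593437}$ ($y = - \frac{111}{191} + \frac{16 \cdot \frac{1}{13}}{-239} = \left(-111\right) \frac{1}{191} + 16 \cdot \frac{1}{13} \left(- \frac{1}{239}\right) = - \frac{111}{191} + \frac{16}{13} \left(- \frac{1}{239}\right) = - \frac{111}{191} - \frac{16}{3107} = - \frac{347933}{593437} \approx -0.5863$)
$\frac{W - 336}{- 5 \left(9 - 9\right) + y} = \frac{-47 - 336}{- 5 \left(9 - 9\right) - \frac{347933}{593437}} = - \frac{383}{\left(-5\right) 0 - \frac{347933}{593437}} = - \frac{383}{0 - \frac{347933}{593437}} = - \frac{383}{- \frac{347933}{593437}} = \left(-383\right) \left(- \frac{593437}{347933}\right) = \frac{227286371}{347933}$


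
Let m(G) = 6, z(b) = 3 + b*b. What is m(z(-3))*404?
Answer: 2424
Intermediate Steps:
z(b) = 3 + b²
m(z(-3))*404 = 6*404 = 2424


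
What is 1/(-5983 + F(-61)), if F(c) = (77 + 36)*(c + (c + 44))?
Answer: -1/14797 ≈ -6.7581e-5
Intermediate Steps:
F(c) = 4972 + 226*c (F(c) = 113*(c + (44 + c)) = 113*(44 + 2*c) = 4972 + 226*c)
1/(-5983 + F(-61)) = 1/(-5983 + (4972 + 226*(-61))) = 1/(-5983 + (4972 - 13786)) = 1/(-5983 - 8814) = 1/(-14797) = -1/14797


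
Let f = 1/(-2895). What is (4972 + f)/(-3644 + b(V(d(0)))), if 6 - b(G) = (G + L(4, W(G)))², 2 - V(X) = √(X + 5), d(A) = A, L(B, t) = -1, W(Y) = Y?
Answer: -13112878429/9610470705 - 14393939*√5/19220941410 ≈ -1.3661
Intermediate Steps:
V(X) = 2 - √(5 + X) (V(X) = 2 - √(X + 5) = 2 - √(5 + X))
f = -1/2895 ≈ -0.00034542
b(G) = 6 - (-1 + G)² (b(G) = 6 - (G - 1)² = 6 - (-1 + G)²)
(4972 + f)/(-3644 + b(V(d(0)))) = (4972 - 1/2895)/(-3644 + (6 - (-1 + (2 - √(5 + 0)))²)) = 14393939/(2895*(-3644 + (6 - (-1 + (2 - √5))²))) = 14393939/(2895*(-3644 + (6 - (1 - √5)²))) = 14393939/(2895*(-3638 - (1 - √5)²))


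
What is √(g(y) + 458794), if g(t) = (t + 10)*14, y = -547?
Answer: 2*√112819 ≈ 671.77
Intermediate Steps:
g(t) = 140 + 14*t (g(t) = (10 + t)*14 = 140 + 14*t)
√(g(y) + 458794) = √((140 + 14*(-547)) + 458794) = √((140 - 7658) + 458794) = √(-7518 + 458794) = √451276 = 2*√112819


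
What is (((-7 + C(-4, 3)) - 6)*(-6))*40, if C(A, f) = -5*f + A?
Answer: 7680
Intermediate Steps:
C(A, f) = A - 5*f
(((-7 + C(-4, 3)) - 6)*(-6))*40 = (((-7 + (-4 - 5*3)) - 6)*(-6))*40 = (((-7 + (-4 - 15)) - 6)*(-6))*40 = (((-7 - 19) - 6)*(-6))*40 = ((-26 - 6)*(-6))*40 = -32*(-6)*40 = 192*40 = 7680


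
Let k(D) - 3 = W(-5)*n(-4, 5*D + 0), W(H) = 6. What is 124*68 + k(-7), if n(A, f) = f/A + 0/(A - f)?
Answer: 16975/2 ≈ 8487.5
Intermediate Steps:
n(A, f) = f/A (n(A, f) = f/A + 0 = f/A)
k(D) = 3 - 15*D/2 (k(D) = 3 + 6*((5*D + 0)/(-4)) = 3 + 6*((5*D)*(-¼)) = 3 + 6*(-5*D/4) = 3 - 15*D/2)
124*68 + k(-7) = 124*68 + (3 - 15/2*(-7)) = 8432 + (3 + 105/2) = 8432 + 111/2 = 16975/2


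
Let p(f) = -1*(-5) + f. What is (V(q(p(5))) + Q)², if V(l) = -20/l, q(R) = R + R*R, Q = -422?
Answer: 21566736/121 ≈ 1.7824e+5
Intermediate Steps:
p(f) = 5 + f
q(R) = R + R²
(V(q(p(5))) + Q)² = (-20*1/((1 + (5 + 5))*(5 + 5)) - 422)² = (-20*1/(10*(1 + 10)) - 422)² = (-20/(10*11) - 422)² = (-20/110 - 422)² = (-20*1/110 - 422)² = (-2/11 - 422)² = (-4644/11)² = 21566736/121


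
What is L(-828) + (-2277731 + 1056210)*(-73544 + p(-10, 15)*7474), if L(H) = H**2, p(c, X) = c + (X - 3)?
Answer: 71576930100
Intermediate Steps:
p(c, X) = -3 + X + c (p(c, X) = c + (-3 + X) = -3 + X + c)
L(-828) + (-2277731 + 1056210)*(-73544 + p(-10, 15)*7474) = (-828)**2 + (-2277731 + 1056210)*(-73544 + (-3 + 15 - 10)*7474) = 685584 - 1221521*(-73544 + 2*7474) = 685584 - 1221521*(-73544 + 14948) = 685584 - 1221521*(-58596) = 685584 + 71576244516 = 71576930100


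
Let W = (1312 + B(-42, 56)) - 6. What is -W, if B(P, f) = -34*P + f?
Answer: -2790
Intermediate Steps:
B(P, f) = f - 34*P
W = 2790 (W = (1312 + (56 - 34*(-42))) - 6 = (1312 + (56 + 1428)) - 6 = (1312 + 1484) - 6 = 2796 - 6 = 2790)
-W = -1*2790 = -2790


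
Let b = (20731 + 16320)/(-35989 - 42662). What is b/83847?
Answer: -37051/6594650397 ≈ -5.6183e-6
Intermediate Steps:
b = -37051/78651 (b = 37051/(-78651) = 37051*(-1/78651) = -37051/78651 ≈ -0.47108)
b/83847 = -37051/78651/83847 = -37051/78651*1/83847 = -37051/6594650397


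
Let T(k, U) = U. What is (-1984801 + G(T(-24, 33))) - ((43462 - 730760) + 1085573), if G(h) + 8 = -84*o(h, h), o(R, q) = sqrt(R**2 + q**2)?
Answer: -2383084 - 2772*sqrt(2) ≈ -2.3870e+6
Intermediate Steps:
G(h) = -8 - 84*sqrt(2)*sqrt(h**2) (G(h) = -8 - 84*sqrt(h**2 + h**2) = -8 - 84*sqrt(2)*sqrt(h**2))
(-1984801 + G(T(-24, 33))) - ((43462 - 730760) + 1085573) = (-1984801 + (-8 - 84*sqrt(2)*sqrt(33**2))) - ((43462 - 730760) + 1085573) = (-1984801 + (-8 - 84*sqrt(2)*sqrt(1089))) - (-687298 + 1085573) = (-1984801 + (-8 - 84*sqrt(2)*33)) - 1*398275 = (-1984801 + (-8 - 2772*sqrt(2))) - 398275 = (-1984809 - 2772*sqrt(2)) - 398275 = -2383084 - 2772*sqrt(2)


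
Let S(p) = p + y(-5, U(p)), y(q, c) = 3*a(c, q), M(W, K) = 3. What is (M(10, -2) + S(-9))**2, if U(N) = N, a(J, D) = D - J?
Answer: 36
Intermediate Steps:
y(q, c) = -3*c + 3*q (y(q, c) = 3*(q - c) = -3*c + 3*q)
S(p) = -15 - 2*p (S(p) = p + (-3*p + 3*(-5)) = p + (-3*p - 15) = p + (-15 - 3*p) = -15 - 2*p)
(M(10, -2) + S(-9))**2 = (3 + (-15 - 2*(-9)))**2 = (3 + (-15 + 18))**2 = (3 + 3)**2 = 6**2 = 36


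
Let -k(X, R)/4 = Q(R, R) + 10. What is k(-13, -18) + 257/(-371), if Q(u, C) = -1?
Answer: -13613/371 ≈ -36.693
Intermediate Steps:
k(X, R) = -36 (k(X, R) = -4*(-1 + 10) = -4*9 = -36)
k(-13, -18) + 257/(-371) = -36 + 257/(-371) = -36 + 257*(-1/371) = -36 - 257/371 = -13613/371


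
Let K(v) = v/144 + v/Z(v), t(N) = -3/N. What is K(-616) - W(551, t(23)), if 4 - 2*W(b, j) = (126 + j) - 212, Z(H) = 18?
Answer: -1922/23 ≈ -83.565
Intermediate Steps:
K(v) = v/16 (K(v) = v/144 + v/18 = v/16)
W(b, j) = 45 - j/2 (W(b, j) = 2 - ((126 + j) - 212)/2 = 2 - (-86 + j)/2 = 2 + (43 - j/2) = 45 - j/2)
K(-616) - W(551, t(23)) = (1/16)*(-616) - (45 - (-3)/(2*23)) = -77/2 - (45 - (-3)/(2*23)) = -77/2 - (45 - ½*(-3/23)) = -77/2 - (45 + 3/46) = -77/2 - 1*2073/46 = -77/2 - 2073/46 = -1922/23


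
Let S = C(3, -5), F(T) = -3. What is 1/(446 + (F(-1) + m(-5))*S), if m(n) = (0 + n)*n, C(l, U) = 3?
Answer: 1/512 ≈ 0.0019531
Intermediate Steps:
S = 3
m(n) = n**2 (m(n) = n*n = n**2)
1/(446 + (F(-1) + m(-5))*S) = 1/(446 + (-3 + (-5)**2)*3) = 1/(446 + (-3 + 25)*3) = 1/(446 + 22*3) = 1/(446 + 66) = 1/512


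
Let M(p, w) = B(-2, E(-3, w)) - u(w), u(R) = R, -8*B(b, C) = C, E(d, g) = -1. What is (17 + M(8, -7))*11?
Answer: 2123/8 ≈ 265.38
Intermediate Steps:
B(b, C) = -C/8
M(p, w) = ⅛ - w (M(p, w) = -⅛*(-1) - w = ⅛ - w)
(17 + M(8, -7))*11 = (17 + (⅛ - 1*(-7)))*11 = (17 + (⅛ + 7))*11 = (17 + 57/8)*11 = (193/8)*11 = 2123/8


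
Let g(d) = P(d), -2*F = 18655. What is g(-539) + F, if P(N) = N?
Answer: -19733/2 ≈ -9866.5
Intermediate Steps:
F = -18655/2 (F = -½*18655 = -18655/2 ≈ -9327.5)
g(d) = d
g(-539) + F = -539 - 18655/2 = -19733/2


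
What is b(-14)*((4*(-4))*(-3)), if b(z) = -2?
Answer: -96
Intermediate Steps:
b(-14)*((4*(-4))*(-3)) = -2*4*(-4)*(-3) = -(-32)*(-3) = -2*48 = -96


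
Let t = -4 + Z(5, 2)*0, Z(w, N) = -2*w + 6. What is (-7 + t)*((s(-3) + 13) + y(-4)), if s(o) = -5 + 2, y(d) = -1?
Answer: -99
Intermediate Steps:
Z(w, N) = 6 - 2*w
t = -4 (t = -4 + (6 - 2*5)*0 = -4 + (6 - 10)*0 = -4 - 4*0 = -4 + 0 = -4)
s(o) = -3
(-7 + t)*((s(-3) + 13) + y(-4)) = (-7 - 4)*((-3 + 13) - 1) = -11*(10 - 1) = -11*9 = -99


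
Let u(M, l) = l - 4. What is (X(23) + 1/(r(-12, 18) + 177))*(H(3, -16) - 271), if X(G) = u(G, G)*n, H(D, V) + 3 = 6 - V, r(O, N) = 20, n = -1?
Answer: 942984/197 ≈ 4786.7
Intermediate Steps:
u(M, l) = -4 + l
H(D, V) = 3 - V (H(D, V) = -3 + (6 - V) = 3 - V)
X(G) = 4 - G (X(G) = (-4 + G)*(-1) = 4 - G)
(X(23) + 1/(r(-12, 18) + 177))*(H(3, -16) - 271) = ((4 - 1*23) + 1/(20 + 177))*((3 - 1*(-16)) - 271) = ((4 - 23) + 1/197)*((3 + 16) - 271) = (-19 + 1/197)*(19 - 271) = -3742/197*(-252) = 942984/197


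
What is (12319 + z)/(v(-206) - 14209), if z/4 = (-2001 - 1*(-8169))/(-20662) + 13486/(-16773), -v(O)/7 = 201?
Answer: -2133895063105/2705969572608 ≈ -0.78859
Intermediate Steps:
v(O) = -1407 (v(O) = -7*201 = -1407)
z = -764207192/173281863 (z = 4*((-2001 - 1*(-8169))/(-20662) + 13486/(-16773)) = 4*((-2001 + 8169)*(-1/20662) + 13486*(-1/16773)) = 4*(6168*(-1/20662) - 13486/16773) = 4*(-3084/10331 - 13486/16773) = 4*(-191051798/173281863) = -764207192/173281863 ≈ -4.4102)
(12319 + z)/(v(-206) - 14209) = (12319 - 764207192/173281863)/(-1407 - 14209) = (2133895063105/173281863)/(-15616) = (2133895063105/173281863)*(-1/15616) = -2133895063105/2705969572608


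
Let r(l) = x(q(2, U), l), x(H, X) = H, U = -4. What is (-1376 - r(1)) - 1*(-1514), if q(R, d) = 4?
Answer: 134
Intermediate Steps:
r(l) = 4
(-1376 - r(1)) - 1*(-1514) = (-1376 - 1*4) - 1*(-1514) = (-1376 - 4) + 1514 = -1380 + 1514 = 134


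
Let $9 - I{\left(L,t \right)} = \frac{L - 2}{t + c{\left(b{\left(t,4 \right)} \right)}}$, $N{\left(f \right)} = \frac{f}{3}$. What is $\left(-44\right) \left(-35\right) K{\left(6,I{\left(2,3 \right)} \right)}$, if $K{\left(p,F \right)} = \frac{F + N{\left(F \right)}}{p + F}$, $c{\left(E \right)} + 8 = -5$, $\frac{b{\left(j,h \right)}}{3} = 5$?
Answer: $1232$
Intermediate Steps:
$b{\left(j,h \right)} = 15$ ($b{\left(j,h \right)} = 3 \cdot 5 = 15$)
$N{\left(f \right)} = \frac{f}{3}$ ($N{\left(f \right)} = f \frac{1}{3} = \frac{f}{3}$)
$c{\left(E \right)} = -13$ ($c{\left(E \right)} = -8 - 5 = -13$)
$I{\left(L,t \right)} = 9 - \frac{-2 + L}{-13 + t}$ ($I{\left(L,t \right)} = 9 - \frac{L - 2}{t - 13} = 9 - \frac{-2 + L}{-13 + t}$)
$K{\left(p,F \right)} = \frac{4 F}{3 \left(F + p\right)}$ ($K{\left(p,F \right)} = \frac{F + \frac{F}{3}}{p + F} = \frac{\frac{4}{3} F}{F + p} = \frac{4 F}{3 \left(F + p\right)}$)
$\left(-44\right) \left(-35\right) K{\left(6,I{\left(2,3 \right)} \right)} = \left(-44\right) \left(-35\right) \frac{4 \frac{-115 - 2 + 9 \cdot 3}{-13 + 3}}{3 \left(\frac{-115 - 2 + 9 \cdot 3}{-13 + 3} + 6\right)} = 1540 \frac{4 \frac{-115 - 2 + 27}{-10}}{3 \left(\frac{-115 - 2 + 27}{-10} + 6\right)} = 1540 \frac{4 \left(\left(- \frac{1}{10}\right) \left(-90\right)\right)}{3 \left(\left(- \frac{1}{10}\right) \left(-90\right) + 6\right)} = 1540 \cdot \frac{4}{3} \cdot 9 \frac{1}{9 + 6} = 1540 \cdot \frac{4}{3} \cdot 9 \cdot \frac{1}{15} = 1540 \cdot \frac{4}{5} = 1232$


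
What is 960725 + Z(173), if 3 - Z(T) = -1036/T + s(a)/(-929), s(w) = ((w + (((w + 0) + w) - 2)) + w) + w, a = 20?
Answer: 154406301374/160717 ≈ 9.6073e+5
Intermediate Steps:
s(w) = -2 + 5*w (s(w) = ((w + ((w + w) - 2)) + w) + w = ((w + (2*w - 2)) + w) + w = ((w + (-2 + 2*w)) + w) + w = ((-2 + 3*w) + w) + w = (-2 + 4*w) + w = -2 + 5*w)
Z(T) = 2885/929 + 1036/T (Z(T) = 3 - (-1036/T + (-2 + 5*20)/(-929)) = 3 - (-1036/T + (-2 + 100)*(-1/929)) = 3 - (-1036/T + 98*(-1/929)) = 3 - (-1036/T - 98/929) = 3 - (-98/929 - 1036/T) = 3 + (98/929 + 1036/T) = 2885/929 + 1036/T)
960725 + Z(173) = 960725 + (2885/929 + 1036/173) = 960725 + 1461549/160717 = 154406301374/160717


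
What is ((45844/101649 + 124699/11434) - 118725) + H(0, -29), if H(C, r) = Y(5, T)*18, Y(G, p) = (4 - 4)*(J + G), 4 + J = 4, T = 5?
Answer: -137975485511903/1162254666 ≈ -1.1871e+5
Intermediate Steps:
J = 0 (J = -4 + 4 = 0)
Y(G, p) = 0 (Y(G, p) = (4 - 4)*(0 + G) = 0*G = 0)
H(C, r) = 0 (H(C, r) = 0*18 = 0)
((45844/101649 + 124699/11434) - 118725) + H(0, -29) = ((45844/101649 + 124699/11434) - 118725) + 0 = (13199708947/1162254666 - 118725) + 0 = -137975485511903/1162254666 + 0 = -137975485511903/1162254666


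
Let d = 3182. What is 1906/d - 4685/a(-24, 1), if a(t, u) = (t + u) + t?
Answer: 7498626/74777 ≈ 100.28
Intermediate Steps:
a(t, u) = u + 2*t
1906/d - 4685/a(-24, 1) = 1906/3182 - 4685/(1 + 2*(-24)) = 1906*(1/3182) - 4685/(1 - 48) = 953/1591 - 4685/(-47) = 953/1591 - 4685*(-1/47) = 953/1591 + 4685/47 = 7498626/74777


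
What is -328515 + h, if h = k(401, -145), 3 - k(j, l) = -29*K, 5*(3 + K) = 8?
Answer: -1642763/5 ≈ -3.2855e+5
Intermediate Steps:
K = -7/5 (K = -3 + (⅕)*8 = -3 + 8/5 = -7/5 ≈ -1.4000)
k(j, l) = -188/5 (k(j, l) = 3 - (-29)*(-7)/5 = 3 - 1*203/5 = 3 - 203/5 = -188/5)
h = -188/5 ≈ -37.600
-328515 + h = -328515 - 188/5 = -1642763/5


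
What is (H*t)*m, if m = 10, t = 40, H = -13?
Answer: -5200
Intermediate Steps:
(H*t)*m = -13*40*10 = -520*10 = -5200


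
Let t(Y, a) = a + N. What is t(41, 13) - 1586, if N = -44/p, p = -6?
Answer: -4697/3 ≈ -1565.7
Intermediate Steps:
N = 22/3 (N = -44/(-6) = -44*(-1/6) = 22/3 ≈ 7.3333)
t(Y, a) = 22/3 + a (t(Y, a) = a + 22/3 = 22/3 + a)
t(41, 13) - 1586 = (22/3 + 13) - 1586 = 61/3 - 1586 = -4697/3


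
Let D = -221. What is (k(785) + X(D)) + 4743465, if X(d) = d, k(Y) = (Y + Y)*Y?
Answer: 5975694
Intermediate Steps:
k(Y) = 2*Y² (k(Y) = (2*Y)*Y = 2*Y²)
(k(785) + X(D)) + 4743465 = (2*785² - 221) + 4743465 = (2*616225 - 221) + 4743465 = (1232450 - 221) + 4743465 = 1232229 + 4743465 = 5975694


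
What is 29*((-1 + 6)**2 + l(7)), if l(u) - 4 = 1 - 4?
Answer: 754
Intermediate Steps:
l(u) = 1 (l(u) = 4 + (1 - 4) = 4 - 3 = 1)
29*((-1 + 6)**2 + l(7)) = 29*((-1 + 6)**2 + 1) = 29*(5**2 + 1) = 29*(25 + 1) = 29*26 = 754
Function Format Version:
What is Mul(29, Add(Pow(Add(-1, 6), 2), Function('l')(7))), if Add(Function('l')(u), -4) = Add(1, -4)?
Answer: 754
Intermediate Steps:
Function('l')(u) = 1 (Function('l')(u) = Add(4, Add(1, -4)) = Add(4, -3) = 1)
Mul(29, Add(Pow(Add(-1, 6), 2), Function('l')(7))) = Mul(29, Add(Pow(Add(-1, 6), 2), 1)) = Mul(29, Add(Pow(5, 2), 1)) = Mul(29, Add(25, 1)) = Mul(29, 26) = 754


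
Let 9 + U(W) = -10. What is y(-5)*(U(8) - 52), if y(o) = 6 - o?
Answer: -781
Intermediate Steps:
U(W) = -19 (U(W) = -9 - 10 = -19)
y(-5)*(U(8) - 52) = (6 - 1*(-5))*(-19 - 52) = (6 + 5)*(-71) = 11*(-71) = -781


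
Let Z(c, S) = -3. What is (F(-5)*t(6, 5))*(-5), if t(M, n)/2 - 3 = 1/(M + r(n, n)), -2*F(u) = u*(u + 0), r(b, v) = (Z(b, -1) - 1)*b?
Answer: 5125/14 ≈ 366.07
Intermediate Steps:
r(b, v) = -4*b (r(b, v) = (-3 - 1)*b = -4*b)
F(u) = -u²/2 (F(u) = -u*(u + 0)/2 = -u*u/2 = -u²/2)
t(M, n) = 6 + 2/(M - 4*n)
(F(-5)*t(6, 5))*(-5) = ((-½*(-5)²)*(2*(1 - 12*5 + 3*6)/(6 - 4*5)))*(-5) = ((-½*25)*(2*(1 - 60 + 18)/(6 - 20)))*(-5) = -25*(-41)/(-14)*(-5) = -25*(-1)*(-41)/14*(-5) = -25/2*41/7*(-5) = -1025/14*(-5) = 5125/14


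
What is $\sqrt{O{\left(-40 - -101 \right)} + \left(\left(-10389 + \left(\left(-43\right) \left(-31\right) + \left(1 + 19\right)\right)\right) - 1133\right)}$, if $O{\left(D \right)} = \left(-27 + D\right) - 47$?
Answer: $i \sqrt{10182} \approx 100.91 i$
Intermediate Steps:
$O{\left(D \right)} = -74 + D$
$\sqrt{O{\left(-40 - -101 \right)} + \left(\left(-10389 + \left(\left(-43\right) \left(-31\right) + \left(1 + 19\right)\right)\right) - 1133\right)} = \sqrt{\left(-74 - -61\right) + \left(\left(-10389 + \left(\left(-43\right) \left(-31\right) + \left(1 + 19\right)\right)\right) - 1133\right)} = \sqrt{\left(-74 + \left(-40 + 101\right)\right) + \left(\left(-10389 + \left(1333 + 20\right)\right) - 1133\right)} = \sqrt{\left(-74 + 61\right) + \left(\left(-10389 + 1353\right) - 1133\right)} = \sqrt{-13 - 10169} = \sqrt{-10182} = i \sqrt{10182}$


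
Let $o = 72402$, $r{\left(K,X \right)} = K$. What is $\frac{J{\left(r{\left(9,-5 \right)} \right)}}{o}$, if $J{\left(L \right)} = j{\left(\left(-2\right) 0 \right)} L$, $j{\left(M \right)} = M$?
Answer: $0$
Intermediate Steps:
$J{\left(L \right)} = 0$ ($J{\left(L \right)} = \left(-2\right) 0 L = 0 L = 0$)
$\frac{J{\left(r{\left(9,-5 \right)} \right)}}{o} = \frac{0}{72402} = 0 \cdot \frac{1}{72402} = 0$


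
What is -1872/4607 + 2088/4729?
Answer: 766728/21786503 ≈ 0.035193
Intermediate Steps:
-1872/4607 + 2088/4729 = 766728/21786503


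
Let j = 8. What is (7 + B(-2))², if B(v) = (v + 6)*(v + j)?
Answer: 961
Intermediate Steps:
B(v) = (6 + v)*(8 + v) (B(v) = (v + 6)*(v + 8) = (6 + v)*(8 + v))
(7 + B(-2))² = (7 + (48 + (-2)² + 14*(-2)))² = (7 + (48 + 4 - 28))² = (7 + 24)² = 31² = 961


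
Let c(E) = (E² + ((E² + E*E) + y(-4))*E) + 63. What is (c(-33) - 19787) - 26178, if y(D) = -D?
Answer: -116819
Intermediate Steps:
c(E) = 63 + E² + E*(4 + 2*E²) (c(E) = (E² + ((E² + E*E) - 1*(-4))*E) + 63 = (E² + ((E² + E²) + 4)*E) + 63 = (E² + (2*E² + 4)*E) + 63 = (E² + (4 + 2*E²)*E) + 63 = (E² + E*(4 + 2*E²)) + 63 = 63 + E² + E*(4 + 2*E²))
(c(-33) - 19787) - 26178 = ((63 + (-33)² + 2*(-33)³ + 4*(-33)) - 19787) - 26178 = ((63 + 1089 + 2*(-35937) - 132) - 19787) - 26178 = ((63 + 1089 - 71874 - 132) - 19787) - 26178 = (-70854 - 19787) - 26178 = -90641 - 26178 = -116819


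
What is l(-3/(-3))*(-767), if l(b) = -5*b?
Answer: 3835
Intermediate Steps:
l(-3/(-3))*(-767) = -(-15)/(-3)*(-767) = -(-15)*(-1)/3*(-767) = -5*1*(-767) = -5*(-767) = 3835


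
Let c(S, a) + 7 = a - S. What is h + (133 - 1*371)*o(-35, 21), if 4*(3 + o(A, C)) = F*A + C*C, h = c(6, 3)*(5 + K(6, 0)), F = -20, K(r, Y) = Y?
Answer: -134451/2 ≈ -67226.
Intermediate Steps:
c(S, a) = -7 + a - S (c(S, a) = -7 + (a - S) = -7 + a - S)
h = -50 (h = (-7 + 3 - 1*6)*(5 + 0) = (-7 + 3 - 6)*5 = -10*5 = -50)
o(A, C) = -3 - 5*A + C²/4 (o(A, C) = -3 + (-20*A + C*C)/4 = -3 + (-20*A + C²)/4 = -3 + (C² - 20*A)/4 = -3 + (-5*A + C²/4) = -3 - 5*A + C²/4)
h + (133 - 1*371)*o(-35, 21) = -50 + (133 - 1*371)*(-3 - 5*(-35) + (¼)*21²) = -50 + (133 - 371)*(-3 + 175 + (¼)*441) = -50 - 238*(-3 + 175 + 441/4) = -50 - 238*1129/4 = -50 - 134351/2 = -134451/2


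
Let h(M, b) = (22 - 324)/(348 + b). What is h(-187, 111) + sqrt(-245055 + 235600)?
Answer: -302/459 + I*sqrt(9455) ≈ -0.65795 + 97.237*I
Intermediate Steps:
h(M, b) = -302/(348 + b)
h(-187, 111) + sqrt(-245055 + 235600) = -302/(348 + 111) + sqrt(-245055 + 235600) = -302/459 + sqrt(-9455) = -302*1/459 + I*sqrt(9455) = -302/459 + I*sqrt(9455)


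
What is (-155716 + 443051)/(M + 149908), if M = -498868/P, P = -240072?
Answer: 17245272030/8997303061 ≈ 1.9167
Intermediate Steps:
M = 124717/60018 (M = -498868/(-240072) = -498868*(-1/240072) = 124717/60018 ≈ 2.0780)
(-155716 + 443051)/(M + 149908) = (-155716 + 443051)/(124717/60018 + 149908) = 287335/(8997303061/60018) = 287335*(60018/8997303061) = 17245272030/8997303061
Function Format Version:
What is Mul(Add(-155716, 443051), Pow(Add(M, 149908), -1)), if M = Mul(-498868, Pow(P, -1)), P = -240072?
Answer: Rational(17245272030, 8997303061) ≈ 1.9167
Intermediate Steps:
M = Rational(124717, 60018) (M = Mul(-498868, Pow(-240072, -1)) = Mul(-498868, Rational(-1, 240072)) = Rational(124717, 60018) ≈ 2.0780)
Mul(Add(-155716, 443051), Pow(Add(M, 149908), -1)) = Mul(Add(-155716, 443051), Pow(Add(Rational(124717, 60018), 149908), -1)) = Mul(287335, Pow(Rational(8997303061, 60018), -1)) = Mul(287335, Rational(60018, 8997303061)) = Rational(17245272030, 8997303061)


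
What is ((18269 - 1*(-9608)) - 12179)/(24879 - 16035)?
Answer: 7849/4422 ≈ 1.7750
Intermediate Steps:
((18269 - 1*(-9608)) - 12179)/(24879 - 16035) = ((18269 + 9608) - 12179)/8844 = (27877 - 12179)*(1/8844) = 15698*(1/8844) = 7849/4422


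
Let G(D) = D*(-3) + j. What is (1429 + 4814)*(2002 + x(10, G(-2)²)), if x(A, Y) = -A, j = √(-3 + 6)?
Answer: 12436056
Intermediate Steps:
j = √3 ≈ 1.7320
G(D) = √3 - 3*D (G(D) = D*(-3) + √3 = -3*D + √3 = √3 - 3*D)
(1429 + 4814)*(2002 + x(10, G(-2)²)) = (1429 + 4814)*(2002 - 1*10) = 6243*(2002 - 10) = 6243*1992 = 12436056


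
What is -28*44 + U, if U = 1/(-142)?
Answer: -174945/142 ≈ -1232.0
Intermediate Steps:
U = -1/142 ≈ -0.0070423
-28*44 + U = -28*44 - 1/142 = -1232 - 1/142 = -174945/142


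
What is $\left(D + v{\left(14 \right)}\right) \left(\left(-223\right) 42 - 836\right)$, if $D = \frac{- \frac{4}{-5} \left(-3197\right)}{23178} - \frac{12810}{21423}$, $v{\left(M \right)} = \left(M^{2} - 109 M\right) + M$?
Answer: $\frac{5558401233599048}{413785245} \approx 1.3433 \cdot 10^{7}$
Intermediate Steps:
$v{\left(M \right)} = M^{2} - 108 M$
$D = - \frac{293084704}{413785245}$ ($D = \left(-4\right) \left(- \frac{1}{5}\right) \left(-3197\right) \frac{1}{23178} - \frac{4270}{7141} = \frac{4}{5} \left(-3197\right) \frac{1}{23178} - \frac{4270}{7141} = \left(- \frac{12788}{5}\right) \frac{1}{23178} - \frac{4270}{7141} = - \frac{6394}{57945} - \frac{4270}{7141} = - \frac{293084704}{413785245} \approx -0.7083$)
$\left(D + v{\left(14 \right)}\right) \left(\left(-223\right) 42 - 836\right) = \left(- \frac{293084704}{413785245} + 14 \left(-108 + 14\right)\right) \left(\left(-223\right) 42 - 836\right) = \left(- \frac{293084704}{413785245} + 14 \left(-94\right)\right) \left(-9366 - 836\right) = \left(- \frac{293084704}{413785245} - 1316\right) \left(-10202\right) = \left(- \frac{544834467124}{413785245}\right) \left(-10202\right) = \frac{5558401233599048}{413785245}$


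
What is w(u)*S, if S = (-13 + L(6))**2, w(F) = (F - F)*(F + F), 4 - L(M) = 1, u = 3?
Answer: 0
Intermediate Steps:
L(M) = 3 (L(M) = 4 - 1*1 = 4 - 1 = 3)
w(F) = 0 (w(F) = 0*(2*F) = 0)
S = 100 (S = (-13 + 3)**2 = (-10)**2 = 100)
w(u)*S = 0*100 = 0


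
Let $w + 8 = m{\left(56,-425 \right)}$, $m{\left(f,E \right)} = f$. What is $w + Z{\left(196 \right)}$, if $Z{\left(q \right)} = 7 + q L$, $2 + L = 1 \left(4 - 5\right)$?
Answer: $-533$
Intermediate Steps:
$w = 48$ ($w = -8 + 56 = 48$)
$L = -3$ ($L = -2 + 1 \left(4 - 5\right) = -2 + 1 \left(-1\right) = -2 - 1 = -3$)
$Z{\left(q \right)} = 7 - 3 q$ ($Z{\left(q \right)} = 7 + q \left(-3\right) = 7 - 3 q$)
$w + Z{\left(196 \right)} = 48 + \left(7 - 588\right) = 48 - 581 = -533$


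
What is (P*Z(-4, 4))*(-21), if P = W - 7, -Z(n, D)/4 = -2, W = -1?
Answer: 1344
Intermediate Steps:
Z(n, D) = 8 (Z(n, D) = -4*(-2) = 8)
P = -8 (P = -1 - 7 = -8)
(P*Z(-4, 4))*(-21) = -8*8*(-21) = -64*(-21) = 1344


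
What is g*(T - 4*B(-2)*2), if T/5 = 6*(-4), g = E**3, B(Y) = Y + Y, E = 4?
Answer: -5632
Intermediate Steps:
B(Y) = 2*Y
g = 64 (g = 4**3 = 64)
T = -120 (T = 5*(6*(-4)) = 5*(-24) = -120)
g*(T - 4*B(-2)*2) = 64*(-120 - 8*(-2)*2) = 64*(-120 - 4*(-4)*2) = 64*(-120 + 16*2) = 64*(-120 + 32) = 64*(-88) = -5632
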